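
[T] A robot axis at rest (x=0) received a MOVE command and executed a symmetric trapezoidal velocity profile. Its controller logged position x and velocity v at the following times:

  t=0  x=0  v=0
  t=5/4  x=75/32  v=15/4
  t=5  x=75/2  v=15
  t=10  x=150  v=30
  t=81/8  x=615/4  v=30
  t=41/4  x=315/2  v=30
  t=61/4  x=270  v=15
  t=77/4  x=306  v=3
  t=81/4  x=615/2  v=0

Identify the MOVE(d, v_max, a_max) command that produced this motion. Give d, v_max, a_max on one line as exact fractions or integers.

final state: t=81/4, x=615/2, v=0 → d = 615/2
a_max = (15/4−0)/(5/4−0) = 3
max v = 30 over t∈[10,41/4] → v_max = 30
check: 30·(10+1/4) = 615/2 ✓

d=615/2 v_max=30 a_max=3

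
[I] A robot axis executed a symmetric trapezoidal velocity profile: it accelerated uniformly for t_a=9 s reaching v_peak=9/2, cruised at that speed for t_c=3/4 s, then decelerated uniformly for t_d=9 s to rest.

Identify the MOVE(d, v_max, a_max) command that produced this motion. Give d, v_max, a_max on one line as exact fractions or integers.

d=351/8 v_max=9/2 a_max=1/2

a_max = (9/2)/9 = 1/2
d_a = ½·9/2·9 = 81/4; d_c = 9/2·3/4 = 27/8
d = 2·81/4 + 27/8 = 351/8
t_c = 3/4 > 0 so v_max = 9/2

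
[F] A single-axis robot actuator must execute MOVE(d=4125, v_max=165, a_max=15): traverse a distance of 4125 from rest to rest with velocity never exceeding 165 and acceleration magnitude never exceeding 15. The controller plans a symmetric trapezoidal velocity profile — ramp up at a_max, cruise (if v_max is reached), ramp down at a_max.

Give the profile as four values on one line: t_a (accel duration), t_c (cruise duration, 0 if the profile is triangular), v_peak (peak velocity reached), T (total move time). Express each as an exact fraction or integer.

v_max²/a_max = 165²/15 = 1815
4125 ≥ 1815 → trapezoidal
t_a = 165/15 = 11; v_peak = 165
d_cruise = 4125 − 1815 = 2310; t_c = 2310/165 = 14
T = 2·11 + 14 = 36

t_a=11 t_c=14 v_peak=165 T=36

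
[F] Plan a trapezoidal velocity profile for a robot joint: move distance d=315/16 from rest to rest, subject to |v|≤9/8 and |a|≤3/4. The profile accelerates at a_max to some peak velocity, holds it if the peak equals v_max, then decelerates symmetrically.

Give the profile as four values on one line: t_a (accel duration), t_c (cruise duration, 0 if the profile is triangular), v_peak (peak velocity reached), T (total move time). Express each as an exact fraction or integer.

(v_max)²/a_max = (9/8)²/(3/4) = 27/16
315/16 ≥ 27/16 ⇒ cruise phase
t_a = (9/8)/(3/4) = 3/2; v_peak = 9/8
d_cruise = 315/16 − 27/16 = 18; t_c = 18/(9/8) = 16
T = 2·3/2 + 16 = 19

t_a=3/2 t_c=16 v_peak=9/8 T=19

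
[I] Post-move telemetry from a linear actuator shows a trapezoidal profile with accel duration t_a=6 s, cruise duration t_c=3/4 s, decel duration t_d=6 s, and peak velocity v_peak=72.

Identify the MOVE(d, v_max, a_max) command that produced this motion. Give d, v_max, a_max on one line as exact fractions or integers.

d=486 v_max=72 a_max=12

a_max = 72/6 = 12
d_a = ½·72·6 = 216; d_c = 72·3/4 = 54
d = 2·216 + 54 = 486
t_c = 3/4 > 0 → v_max = v_peak = 72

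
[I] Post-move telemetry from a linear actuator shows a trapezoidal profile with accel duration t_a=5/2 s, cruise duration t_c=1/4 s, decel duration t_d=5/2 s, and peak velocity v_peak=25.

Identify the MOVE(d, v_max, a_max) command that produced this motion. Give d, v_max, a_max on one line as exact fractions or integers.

d=275/4 v_max=25 a_max=10

a_max = 25/(5/2) = 10
d_a = ½·25·5/2 = 125/4; d_c = 25·1/4 = 25/4
d = 2·125/4 + 25/4 = 275/4
t_c = 1/4 > 0 ⇒ limit active, v_max = 25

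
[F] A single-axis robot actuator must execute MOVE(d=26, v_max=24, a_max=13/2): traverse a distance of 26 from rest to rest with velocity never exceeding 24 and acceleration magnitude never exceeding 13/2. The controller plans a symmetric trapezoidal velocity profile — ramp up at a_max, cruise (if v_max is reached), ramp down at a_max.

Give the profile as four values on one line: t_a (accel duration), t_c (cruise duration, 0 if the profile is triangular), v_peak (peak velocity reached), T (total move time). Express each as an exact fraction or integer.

t_a=2 t_c=0 v_peak=13 T=4

vₘ²/aₘ = 24²/(13/2) = 1152/13
26 < 1152/13 → triangular
v_peak = √(26·13/2) = √169 = 13
t_a = 13/(13/2) = 2; t_c = 0
T = 2·2 = 4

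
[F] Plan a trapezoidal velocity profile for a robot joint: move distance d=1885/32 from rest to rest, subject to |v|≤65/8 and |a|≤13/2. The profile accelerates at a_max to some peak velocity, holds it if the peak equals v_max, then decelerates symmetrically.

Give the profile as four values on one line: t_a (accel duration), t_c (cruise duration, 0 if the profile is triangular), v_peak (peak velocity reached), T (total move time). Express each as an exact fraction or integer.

v_max²/a_max = (65/8)²/(13/2) = 325/32
1885/32 ≥ 325/32 so v_max reached
t_a = (65/8)/(13/2) = 5/4; v_peak = 65/8
d_cruise = 1885/32 − 325/32 = 195/4; t_c = (195/4)/(65/8) = 6
T = 2·5/4 + 6 = 17/2

t_a=5/4 t_c=6 v_peak=65/8 T=17/2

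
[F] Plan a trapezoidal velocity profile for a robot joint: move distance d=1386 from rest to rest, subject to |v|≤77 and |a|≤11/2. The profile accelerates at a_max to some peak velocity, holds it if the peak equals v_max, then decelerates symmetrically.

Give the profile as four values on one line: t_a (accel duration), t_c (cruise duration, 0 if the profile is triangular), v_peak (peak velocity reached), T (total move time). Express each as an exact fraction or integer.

t_a=14 t_c=4 v_peak=77 T=32

(v_max)²/a_max = 77²/(11/2) = 1078
1386 ≥ 1078 so v_max reached
t_a = 77/(11/2) = 14; v_peak = 77
d_cruise = 1386 − 1078 = 308; t_c = 308/77 = 4
T = 2·14 + 4 = 32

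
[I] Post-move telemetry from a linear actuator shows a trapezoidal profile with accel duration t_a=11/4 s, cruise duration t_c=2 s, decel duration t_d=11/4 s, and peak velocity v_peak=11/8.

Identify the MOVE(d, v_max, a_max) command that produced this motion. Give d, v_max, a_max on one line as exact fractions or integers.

a_max = (11/8)/(11/4) = 1/2
d_a = ½·11/8·11/4 = 121/64; d_c = 11/8·2 = 11/4
d = 2·121/64 + 11/4 = 209/32
t_c = 2 > 0 so v_max = 11/8

d=209/32 v_max=11/8 a_max=1/2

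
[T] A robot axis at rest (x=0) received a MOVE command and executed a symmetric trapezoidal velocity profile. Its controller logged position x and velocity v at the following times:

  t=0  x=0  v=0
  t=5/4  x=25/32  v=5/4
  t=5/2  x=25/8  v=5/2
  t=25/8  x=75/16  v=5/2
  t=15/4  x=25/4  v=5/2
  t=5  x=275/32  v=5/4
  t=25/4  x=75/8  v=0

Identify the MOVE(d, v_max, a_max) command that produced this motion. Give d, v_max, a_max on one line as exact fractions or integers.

final state: t=25/4, x=75/8, v=0 → d = 75/8
a_max = (5/4−0)/(5/4−0) = 1
max v = 5/2 over t∈[5/2,15/4] → v_max = 5/2
check: 5/2·(5/2+5/4) = 75/8 ✓

d=75/8 v_max=5/2 a_max=1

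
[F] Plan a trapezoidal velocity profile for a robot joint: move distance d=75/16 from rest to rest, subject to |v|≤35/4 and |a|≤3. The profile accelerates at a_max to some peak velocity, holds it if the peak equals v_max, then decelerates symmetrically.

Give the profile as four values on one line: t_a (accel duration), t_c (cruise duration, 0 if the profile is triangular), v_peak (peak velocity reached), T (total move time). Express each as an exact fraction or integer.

vₘ²/aₘ = (35/4)²/3 = 1225/48
75/16 < 1225/48 → triangular
v_peak = √(75/16·3) = √(225/16) = 15/4
t_a = (15/4)/3 = 5/4; t_c = 0
T = 2·5/4 = 5/2

t_a=5/4 t_c=0 v_peak=15/4 T=5/2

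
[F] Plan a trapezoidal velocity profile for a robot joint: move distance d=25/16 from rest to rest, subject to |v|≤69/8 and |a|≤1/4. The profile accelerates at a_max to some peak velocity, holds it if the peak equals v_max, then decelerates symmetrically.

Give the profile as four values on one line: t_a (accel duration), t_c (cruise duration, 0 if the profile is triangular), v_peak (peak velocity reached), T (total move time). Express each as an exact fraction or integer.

t_a=5/2 t_c=0 v_peak=5/8 T=5

vₘ²/aₘ = (69/8)²/(1/4) = 4761/16
25/16 < 4761/16 → triangular
v_peak = √(25/16·1/4) = √(25/64) = 5/8
t_a = (5/8)/(1/4) = 5/2; t_c = 0
T = 2·5/2 = 5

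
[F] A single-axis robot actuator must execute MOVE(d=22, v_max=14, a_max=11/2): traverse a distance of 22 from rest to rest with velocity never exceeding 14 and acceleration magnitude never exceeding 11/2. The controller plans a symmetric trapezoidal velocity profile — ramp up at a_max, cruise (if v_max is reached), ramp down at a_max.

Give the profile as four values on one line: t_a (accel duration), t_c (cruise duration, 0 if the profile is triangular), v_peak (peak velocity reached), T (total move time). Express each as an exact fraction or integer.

t_a=2 t_c=0 v_peak=11 T=4

vₘ²/aₘ = 14²/(11/2) = 392/11
22 < 392/11 → triangular
v_peak = √(22·11/2) = √121 = 11
t_a = 11/(11/2) = 2; t_c = 0
T = 2·2 = 4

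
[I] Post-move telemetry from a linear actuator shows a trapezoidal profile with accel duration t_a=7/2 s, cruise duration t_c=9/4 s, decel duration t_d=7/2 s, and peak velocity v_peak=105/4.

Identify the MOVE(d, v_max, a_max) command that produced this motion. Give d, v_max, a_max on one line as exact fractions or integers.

d=2415/16 v_max=105/4 a_max=15/2

a_max = (105/4)/(7/2) = 15/2
d_a = ½·105/4·7/2 = 735/16; d_c = 105/4·9/4 = 945/16
d = 2·735/16 + 945/16 = 2415/16
t_c = 9/4 > 0 → v_max = v_peak = 105/4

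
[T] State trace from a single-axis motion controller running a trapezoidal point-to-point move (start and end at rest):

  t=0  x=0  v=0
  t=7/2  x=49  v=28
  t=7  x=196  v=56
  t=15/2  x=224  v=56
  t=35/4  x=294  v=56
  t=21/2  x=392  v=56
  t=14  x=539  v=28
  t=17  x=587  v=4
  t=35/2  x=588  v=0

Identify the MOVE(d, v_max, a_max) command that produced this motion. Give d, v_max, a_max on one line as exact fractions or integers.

d=588 v_max=56 a_max=8

final state: t=35/2, x=588, v=0 → d = 588
a_max = (28−0)/(7/2−0) = 8
max v = 56 over t∈[7,21/2] → v_max = 56
check: 56·(7+7/2) = 588 ✓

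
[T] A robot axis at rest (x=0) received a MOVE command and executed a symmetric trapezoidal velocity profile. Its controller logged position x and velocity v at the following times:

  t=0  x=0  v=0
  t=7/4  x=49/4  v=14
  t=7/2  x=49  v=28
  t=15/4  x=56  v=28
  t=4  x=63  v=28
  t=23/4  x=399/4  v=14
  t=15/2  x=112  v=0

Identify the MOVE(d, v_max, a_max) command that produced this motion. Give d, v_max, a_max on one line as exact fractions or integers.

d=112 v_max=28 a_max=8

final state: t=15/2, x=112, v=0 → d = 112
a_max = (14−0)/(7/4−0) = 8
max v = 28 over t∈[7/2,4] → v_max = 28
check: 28·(7/2+1/2) = 112 ✓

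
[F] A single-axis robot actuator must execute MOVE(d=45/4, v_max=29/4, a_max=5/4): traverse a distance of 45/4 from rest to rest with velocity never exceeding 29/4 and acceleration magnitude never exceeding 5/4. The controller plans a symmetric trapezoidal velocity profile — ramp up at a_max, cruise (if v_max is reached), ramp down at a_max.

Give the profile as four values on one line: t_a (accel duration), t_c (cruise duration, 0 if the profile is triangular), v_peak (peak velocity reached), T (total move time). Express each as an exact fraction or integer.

(v_max)²/a_max = (29/4)²/(5/4) = 841/20
45/4 < 841/20 → triangular
v_peak = √(45/4·5/4) = √(225/16) = 15/4
t_a = (15/4)/(5/4) = 3; t_c = 0
T = 2·3 = 6

t_a=3 t_c=0 v_peak=15/4 T=6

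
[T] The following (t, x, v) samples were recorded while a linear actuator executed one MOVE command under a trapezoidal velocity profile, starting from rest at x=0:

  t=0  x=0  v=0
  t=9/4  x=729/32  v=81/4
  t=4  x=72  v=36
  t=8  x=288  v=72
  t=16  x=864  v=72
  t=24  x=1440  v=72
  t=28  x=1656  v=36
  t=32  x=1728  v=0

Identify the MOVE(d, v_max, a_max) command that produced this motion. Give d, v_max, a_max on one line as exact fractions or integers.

d=1728 v_max=72 a_max=9

final state: t=32, x=1728, v=0 → d = 1728
a_max = (81/4−0)/(9/4−0) = 9
max v = 72 over t∈[8,24] → v_max = 72
check: 72·(8+16) = 1728 ✓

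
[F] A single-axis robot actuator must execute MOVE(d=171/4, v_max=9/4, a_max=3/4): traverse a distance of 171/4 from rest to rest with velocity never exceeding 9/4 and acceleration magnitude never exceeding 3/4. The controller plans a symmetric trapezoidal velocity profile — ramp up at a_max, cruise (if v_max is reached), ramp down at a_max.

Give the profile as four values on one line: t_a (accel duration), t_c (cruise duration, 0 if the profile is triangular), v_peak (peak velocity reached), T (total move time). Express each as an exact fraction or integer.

t_a=3 t_c=16 v_peak=9/4 T=22

vₘ²/aₘ = (9/4)²/(3/4) = 27/4
171/4 ≥ 27/4 so v_max reached
t_a = (9/4)/(3/4) = 3; v_peak = 9/4
d_cruise = 171/4 − 27/4 = 36; t_c = 36/(9/4) = 16
T = 2·3 + 16 = 22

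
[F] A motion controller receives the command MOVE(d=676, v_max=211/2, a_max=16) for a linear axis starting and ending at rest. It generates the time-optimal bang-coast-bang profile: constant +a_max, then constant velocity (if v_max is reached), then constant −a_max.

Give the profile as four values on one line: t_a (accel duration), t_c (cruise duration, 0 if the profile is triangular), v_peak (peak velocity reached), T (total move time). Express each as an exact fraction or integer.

t_a=13/2 t_c=0 v_peak=104 T=13

vₘ²/aₘ = (211/2)²/16 = 44521/64
676 < 44521/64 → triangular
v_peak = √(676·16) = √10816 = 104
t_a = 104/16 = 13/2; t_c = 0
T = 2·13/2 = 13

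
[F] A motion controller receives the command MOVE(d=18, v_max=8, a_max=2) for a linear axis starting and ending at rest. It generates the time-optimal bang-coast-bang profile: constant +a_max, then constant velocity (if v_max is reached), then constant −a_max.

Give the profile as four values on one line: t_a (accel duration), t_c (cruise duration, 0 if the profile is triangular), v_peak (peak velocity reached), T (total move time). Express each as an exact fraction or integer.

(v_max)²/a_max = 8²/2 = 32
18 < 32 so t_c = 0
v_peak = √(18·2) = √36 = 6
t_a = 6/2 = 3; t_c = 0
T = 2·3 = 6

t_a=3 t_c=0 v_peak=6 T=6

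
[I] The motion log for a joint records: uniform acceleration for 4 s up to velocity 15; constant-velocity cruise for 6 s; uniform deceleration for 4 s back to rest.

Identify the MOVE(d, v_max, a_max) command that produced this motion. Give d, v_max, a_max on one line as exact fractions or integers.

a_max = 15/4
d_a = ½·15·4 = 30; d_c = 15·6 = 90
d = 2·30 + 90 = 150
t_c = 6 > 0 ⇒ limit active, v_max = 15

d=150 v_max=15 a_max=15/4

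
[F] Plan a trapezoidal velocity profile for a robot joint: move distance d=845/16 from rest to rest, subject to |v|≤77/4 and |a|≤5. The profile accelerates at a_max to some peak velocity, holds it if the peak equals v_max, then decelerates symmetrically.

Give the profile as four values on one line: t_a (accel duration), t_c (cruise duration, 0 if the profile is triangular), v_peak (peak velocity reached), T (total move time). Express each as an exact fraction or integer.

v_max²/a_max = (77/4)²/5 = 5929/80
845/16 < 5929/80 → triangular
v_peak = √(845/16·5) = √(4225/16) = 65/4
t_a = (65/4)/5 = 13/4; t_c = 0
T = 2·13/4 = 13/2

t_a=13/4 t_c=0 v_peak=65/4 T=13/2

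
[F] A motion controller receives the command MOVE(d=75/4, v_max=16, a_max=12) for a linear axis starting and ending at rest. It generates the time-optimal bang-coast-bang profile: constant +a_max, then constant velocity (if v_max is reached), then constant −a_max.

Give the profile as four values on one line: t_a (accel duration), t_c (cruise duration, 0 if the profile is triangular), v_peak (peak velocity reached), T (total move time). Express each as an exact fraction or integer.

vₘ²/aₘ = 16²/12 = 64/3
75/4 < 64/3 so t_c = 0
v_peak = √(75/4·12) = √225 = 15
t_a = 15/12 = 5/4; t_c = 0
T = 2·5/4 = 5/2

t_a=5/4 t_c=0 v_peak=15 T=5/2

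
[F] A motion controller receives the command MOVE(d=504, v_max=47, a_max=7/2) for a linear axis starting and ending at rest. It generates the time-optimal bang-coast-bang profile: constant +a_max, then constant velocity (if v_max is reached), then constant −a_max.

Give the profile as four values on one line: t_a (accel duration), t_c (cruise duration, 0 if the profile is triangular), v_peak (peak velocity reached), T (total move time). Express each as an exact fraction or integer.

t_a=12 t_c=0 v_peak=42 T=24

v_max²/a_max = 47²/(7/2) = 4418/7
504 < 4418/7 ⇒ no cruise
v_peak = √(504·7/2) = √1764 = 42
t_a = 42/(7/2) = 12; t_c = 0
T = 2·12 = 24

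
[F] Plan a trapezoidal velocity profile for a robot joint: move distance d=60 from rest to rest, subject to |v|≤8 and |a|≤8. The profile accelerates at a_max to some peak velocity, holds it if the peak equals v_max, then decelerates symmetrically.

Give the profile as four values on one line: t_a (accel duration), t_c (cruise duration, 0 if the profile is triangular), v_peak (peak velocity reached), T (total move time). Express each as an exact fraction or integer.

(v_max)²/a_max = 8²/8 = 8
60 ≥ 8 so v_max reached
t_a = 8/8 = 1; v_peak = 8
d_cruise = 60 − 8 = 52; t_c = 52/8 = 13/2
T = 2·1 + 13/2 = 17/2

t_a=1 t_c=13/2 v_peak=8 T=17/2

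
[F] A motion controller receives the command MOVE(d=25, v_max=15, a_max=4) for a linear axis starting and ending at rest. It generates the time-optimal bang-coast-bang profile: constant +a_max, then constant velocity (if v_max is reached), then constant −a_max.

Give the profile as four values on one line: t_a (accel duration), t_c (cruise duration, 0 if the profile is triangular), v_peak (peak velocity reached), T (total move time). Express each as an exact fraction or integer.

(v_max)²/a_max = 15²/4 = 225/4
25 < 225/4 → triangular
v_peak = √(25·4) = √100 = 10
t_a = 10/4 = 5/2; t_c = 0
T = 2·5/2 = 5

t_a=5/2 t_c=0 v_peak=10 T=5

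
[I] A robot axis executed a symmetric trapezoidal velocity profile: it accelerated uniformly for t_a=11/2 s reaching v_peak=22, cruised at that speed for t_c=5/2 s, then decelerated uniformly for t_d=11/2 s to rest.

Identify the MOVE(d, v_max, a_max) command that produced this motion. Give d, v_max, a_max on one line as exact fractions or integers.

a_max = 22/(11/2) = 4
d_a = ½·22·11/2 = 121/2; d_c = 22·5/2 = 55
d = 2·121/2 + 55 = 176
t_c = 5/2 > 0 ⇒ limit active, v_max = 22

d=176 v_max=22 a_max=4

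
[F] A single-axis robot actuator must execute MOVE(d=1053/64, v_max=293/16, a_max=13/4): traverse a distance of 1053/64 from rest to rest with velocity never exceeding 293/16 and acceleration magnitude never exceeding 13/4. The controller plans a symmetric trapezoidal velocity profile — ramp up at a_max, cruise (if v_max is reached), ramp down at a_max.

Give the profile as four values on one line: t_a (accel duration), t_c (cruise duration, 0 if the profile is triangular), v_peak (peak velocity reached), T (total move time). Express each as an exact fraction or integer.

v_max²/a_max = (293/16)²/(13/4) = 85849/832
1053/64 < 85849/832 ⇒ no cruise
v_peak = √(1053/64·13/4) = √(13689/256) = 117/16
t_a = (117/16)/(13/4) = 9/4; t_c = 0
T = 2·9/4 = 9/2

t_a=9/4 t_c=0 v_peak=117/16 T=9/2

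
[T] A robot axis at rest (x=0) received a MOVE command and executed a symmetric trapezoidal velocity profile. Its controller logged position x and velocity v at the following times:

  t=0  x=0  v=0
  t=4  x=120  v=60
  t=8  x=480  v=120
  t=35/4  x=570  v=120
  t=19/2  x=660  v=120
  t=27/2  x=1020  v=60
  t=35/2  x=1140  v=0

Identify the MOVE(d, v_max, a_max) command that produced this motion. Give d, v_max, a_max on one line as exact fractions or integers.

final state: t=35/2, x=1140, v=0 → d = 1140
a_max = (60−0)/(4−0) = 15
max v = 120 over t∈[8,19/2] → v_max = 120
check: 120·(8+3/2) = 1140 ✓

d=1140 v_max=120 a_max=15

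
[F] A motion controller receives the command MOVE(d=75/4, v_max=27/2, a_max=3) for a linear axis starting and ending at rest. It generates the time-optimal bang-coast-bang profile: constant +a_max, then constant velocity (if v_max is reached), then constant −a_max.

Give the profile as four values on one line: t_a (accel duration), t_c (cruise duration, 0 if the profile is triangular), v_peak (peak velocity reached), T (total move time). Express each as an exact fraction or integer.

v_max²/a_max = (27/2)²/3 = 243/4
75/4 < 243/4 ⇒ no cruise
v_peak = √(75/4·3) = √(225/4) = 15/2
t_a = (15/2)/3 = 5/2; t_c = 0
T = 2·5/2 = 5

t_a=5/2 t_c=0 v_peak=15/2 T=5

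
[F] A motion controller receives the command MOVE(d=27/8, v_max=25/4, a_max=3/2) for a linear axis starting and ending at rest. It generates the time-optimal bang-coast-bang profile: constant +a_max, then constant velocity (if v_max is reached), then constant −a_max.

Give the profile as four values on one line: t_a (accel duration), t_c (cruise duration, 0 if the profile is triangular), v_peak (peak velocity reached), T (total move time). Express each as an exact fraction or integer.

vₘ²/aₘ = (25/4)²/(3/2) = 625/24
27/8 < 625/24 → triangular
v_peak = √(27/8·3/2) = √(81/16) = 9/4
t_a = (9/4)/(3/2) = 3/2; t_c = 0
T = 2·3/2 = 3

t_a=3/2 t_c=0 v_peak=9/4 T=3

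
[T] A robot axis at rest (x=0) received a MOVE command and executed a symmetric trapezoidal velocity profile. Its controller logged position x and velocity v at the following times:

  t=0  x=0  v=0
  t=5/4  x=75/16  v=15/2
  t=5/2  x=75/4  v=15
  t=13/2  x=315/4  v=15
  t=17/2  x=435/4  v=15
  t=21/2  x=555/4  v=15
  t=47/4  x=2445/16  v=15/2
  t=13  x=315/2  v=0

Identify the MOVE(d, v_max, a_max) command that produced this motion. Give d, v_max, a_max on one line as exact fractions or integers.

final state: t=13, x=315/2, v=0 → d = 315/2
a_max = (15/2−0)/(5/4−0) = 6
max v = 15 over t∈[5/2,21/2] → v_max = 15
check: 15·(5/2+8) = 315/2 ✓

d=315/2 v_max=15 a_max=6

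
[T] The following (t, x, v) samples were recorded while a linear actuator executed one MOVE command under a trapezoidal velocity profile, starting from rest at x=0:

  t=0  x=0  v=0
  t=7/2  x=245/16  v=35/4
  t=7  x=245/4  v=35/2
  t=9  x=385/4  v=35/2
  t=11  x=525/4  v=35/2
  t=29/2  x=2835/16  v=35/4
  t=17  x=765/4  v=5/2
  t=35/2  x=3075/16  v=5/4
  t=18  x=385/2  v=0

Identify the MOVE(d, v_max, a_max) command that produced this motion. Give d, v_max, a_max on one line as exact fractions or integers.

final state: t=18, x=385/2, v=0 → d = 385/2
a_max = (35/4−0)/(7/2−0) = 5/2
max v = 35/2 over t∈[7,11] → v_max = 35/2
check: 35/2·(7+4) = 385/2 ✓

d=385/2 v_max=35/2 a_max=5/2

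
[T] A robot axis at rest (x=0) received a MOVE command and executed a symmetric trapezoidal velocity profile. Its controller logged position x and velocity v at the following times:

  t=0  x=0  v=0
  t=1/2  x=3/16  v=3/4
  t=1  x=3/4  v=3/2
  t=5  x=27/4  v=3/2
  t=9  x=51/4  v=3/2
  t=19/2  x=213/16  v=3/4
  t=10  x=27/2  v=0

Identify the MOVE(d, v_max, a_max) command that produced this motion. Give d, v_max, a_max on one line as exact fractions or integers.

final state: t=10, x=27/2, v=0 → d = 27/2
a_max = (3/4−0)/(1/2−0) = 3/2
max v = 3/2 over t∈[1,9] → v_max = 3/2
check: 3/2·(1+8) = 27/2 ✓

d=27/2 v_max=3/2 a_max=3/2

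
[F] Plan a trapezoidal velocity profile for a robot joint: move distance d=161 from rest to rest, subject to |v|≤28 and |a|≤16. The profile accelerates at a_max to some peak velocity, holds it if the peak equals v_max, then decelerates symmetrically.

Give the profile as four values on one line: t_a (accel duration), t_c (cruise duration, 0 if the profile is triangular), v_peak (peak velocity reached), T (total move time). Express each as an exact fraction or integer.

vₘ²/aₘ = 28²/16 = 49
161 ≥ 49 ⇒ cruise phase
t_a = 28/16 = 7/4; v_peak = 28
d_cruise = 161 − 49 = 112; t_c = 112/28 = 4
T = 2·7/4 + 4 = 15/2

t_a=7/4 t_c=4 v_peak=28 T=15/2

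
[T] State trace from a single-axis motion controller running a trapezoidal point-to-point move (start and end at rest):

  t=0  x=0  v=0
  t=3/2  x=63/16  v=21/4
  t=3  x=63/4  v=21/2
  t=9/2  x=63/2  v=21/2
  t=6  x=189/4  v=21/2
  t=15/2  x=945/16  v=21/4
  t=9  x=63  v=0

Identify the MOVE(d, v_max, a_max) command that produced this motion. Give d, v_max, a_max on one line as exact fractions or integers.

final state: t=9, x=63, v=0 → d = 63
a_max = (21/4−0)/(3/2−0) = 7/2
max v = 21/2 over t∈[3,6] → v_max = 21/2
check: 21/2·(3+3) = 63 ✓

d=63 v_max=21/2 a_max=7/2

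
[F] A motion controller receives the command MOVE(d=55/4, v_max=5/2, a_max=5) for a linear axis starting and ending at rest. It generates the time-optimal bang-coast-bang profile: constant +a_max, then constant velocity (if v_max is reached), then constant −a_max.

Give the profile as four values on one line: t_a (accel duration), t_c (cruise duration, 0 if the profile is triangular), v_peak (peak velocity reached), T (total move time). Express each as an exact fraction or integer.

t_a=1/2 t_c=5 v_peak=5/2 T=6

v_max²/a_max = (5/2)²/5 = 5/4
55/4 ≥ 5/4 → trapezoidal
t_a = (5/2)/5 = 1/2; v_peak = 5/2
d_cruise = 55/4 − 5/4 = 25/2; t_c = (25/2)/(5/2) = 5
T = 2·1/2 + 5 = 6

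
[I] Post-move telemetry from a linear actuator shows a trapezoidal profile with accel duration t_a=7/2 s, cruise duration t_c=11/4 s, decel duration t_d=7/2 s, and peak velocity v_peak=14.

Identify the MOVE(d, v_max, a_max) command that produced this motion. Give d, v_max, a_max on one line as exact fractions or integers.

d=175/2 v_max=14 a_max=4

a_max = 14/(7/2) = 4
d_a = ½·14·7/2 = 49/2; d_c = 14·11/4 = 77/2
d = 2·49/2 + 77/2 = 175/2
t_c = 11/4 > 0 ⇒ limit active, v_max = 14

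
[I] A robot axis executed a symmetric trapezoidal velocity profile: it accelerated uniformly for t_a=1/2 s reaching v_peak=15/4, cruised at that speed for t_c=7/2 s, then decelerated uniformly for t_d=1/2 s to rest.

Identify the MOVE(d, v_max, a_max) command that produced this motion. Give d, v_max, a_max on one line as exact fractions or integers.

a_max = (15/4)/(1/2) = 15/2
d_a = ½·15/4·1/2 = 15/16; d_c = 15/4·7/2 = 105/8
d = 2·15/16 + 105/8 = 15
t_c = 7/2 > 0 so v_max = 15/4

d=15 v_max=15/4 a_max=15/2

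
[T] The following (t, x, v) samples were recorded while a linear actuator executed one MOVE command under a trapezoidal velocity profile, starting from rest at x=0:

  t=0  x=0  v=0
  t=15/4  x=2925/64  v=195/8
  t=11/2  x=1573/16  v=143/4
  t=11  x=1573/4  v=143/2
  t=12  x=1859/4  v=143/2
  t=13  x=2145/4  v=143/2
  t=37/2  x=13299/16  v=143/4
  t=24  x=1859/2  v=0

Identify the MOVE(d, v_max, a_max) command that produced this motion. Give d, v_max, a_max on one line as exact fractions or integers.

d=1859/2 v_max=143/2 a_max=13/2

final state: t=24, x=1859/2, v=0 → d = 1859/2
a_max = (195/8−0)/(15/4−0) = 13/2
max v = 143/2 over t∈[11,13] → v_max = 143/2
check: 143/2·(11+2) = 1859/2 ✓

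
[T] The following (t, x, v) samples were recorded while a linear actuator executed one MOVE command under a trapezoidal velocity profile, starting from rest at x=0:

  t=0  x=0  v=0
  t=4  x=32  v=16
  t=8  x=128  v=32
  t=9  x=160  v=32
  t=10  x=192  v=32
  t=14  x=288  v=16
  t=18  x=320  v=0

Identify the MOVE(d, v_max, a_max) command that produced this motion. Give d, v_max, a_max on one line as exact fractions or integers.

d=320 v_max=32 a_max=4

final state: t=18, x=320, v=0 → d = 320
a_max = (16−0)/(4−0) = 4
max v = 32 over t∈[8,10] → v_max = 32
check: 32·(8+2) = 320 ✓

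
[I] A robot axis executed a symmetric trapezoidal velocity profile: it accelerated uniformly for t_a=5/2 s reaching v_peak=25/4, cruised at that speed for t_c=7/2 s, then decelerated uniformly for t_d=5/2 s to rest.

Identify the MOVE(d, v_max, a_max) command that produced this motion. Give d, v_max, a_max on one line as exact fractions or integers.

d=75/2 v_max=25/4 a_max=5/2

a_max = (25/4)/(5/2) = 5/2
d_a = ½·25/4·5/2 = 125/16; d_c = 25/4·7/2 = 175/8
d = 2·125/16 + 175/8 = 75/2
t_c = 7/2 > 0 ⇒ limit active, v_max = 25/4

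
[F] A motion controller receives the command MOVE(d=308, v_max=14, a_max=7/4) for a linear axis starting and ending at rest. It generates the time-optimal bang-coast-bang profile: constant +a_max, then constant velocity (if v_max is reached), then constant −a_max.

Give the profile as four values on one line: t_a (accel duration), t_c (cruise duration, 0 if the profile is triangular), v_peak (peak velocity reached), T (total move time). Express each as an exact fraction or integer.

vₘ²/aₘ = 14²/(7/4) = 112
308 ≥ 112 ⇒ cruise phase
t_a = 14/(7/4) = 8; v_peak = 14
d_cruise = 308 − 112 = 196; t_c = 196/14 = 14
T = 2·8 + 14 = 30

t_a=8 t_c=14 v_peak=14 T=30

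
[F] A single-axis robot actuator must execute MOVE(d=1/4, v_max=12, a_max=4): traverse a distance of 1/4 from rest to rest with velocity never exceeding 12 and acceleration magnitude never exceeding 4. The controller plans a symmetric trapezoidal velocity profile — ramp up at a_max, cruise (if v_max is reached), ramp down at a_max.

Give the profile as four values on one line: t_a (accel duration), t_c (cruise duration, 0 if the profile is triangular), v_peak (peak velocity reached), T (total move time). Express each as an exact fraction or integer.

t_a=1/4 t_c=0 v_peak=1 T=1/2

vₘ²/aₘ = 12²/4 = 36
1/4 < 36 ⇒ no cruise
v_peak = √(1/4·4) = √1 = 1
t_a = 1/4; t_c = 0
T = 2·1/4 = 1/2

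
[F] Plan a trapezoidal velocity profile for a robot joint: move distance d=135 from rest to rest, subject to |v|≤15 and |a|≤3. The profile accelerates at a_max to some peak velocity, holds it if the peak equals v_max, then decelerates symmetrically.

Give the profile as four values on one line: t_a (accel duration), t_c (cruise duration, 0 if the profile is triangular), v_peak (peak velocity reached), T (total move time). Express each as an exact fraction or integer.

v_max²/a_max = 15²/3 = 75
135 ≥ 75 so v_max reached
t_a = 15/3 = 5; v_peak = 15
d_cruise = 135 − 75 = 60; t_c = 60/15 = 4
T = 2·5 + 4 = 14

t_a=5 t_c=4 v_peak=15 T=14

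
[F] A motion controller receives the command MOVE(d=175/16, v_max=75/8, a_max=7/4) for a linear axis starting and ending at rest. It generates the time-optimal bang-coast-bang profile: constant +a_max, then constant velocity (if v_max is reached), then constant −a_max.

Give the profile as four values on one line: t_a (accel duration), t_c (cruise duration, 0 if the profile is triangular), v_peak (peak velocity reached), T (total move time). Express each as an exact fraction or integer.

t_a=5/2 t_c=0 v_peak=35/8 T=5

vₘ²/aₘ = (75/8)²/(7/4) = 5625/112
175/16 < 5625/112 so t_c = 0
v_peak = √(175/16·7/4) = √(1225/64) = 35/8
t_a = (35/8)/(7/4) = 5/2; t_c = 0
T = 2·5/2 = 5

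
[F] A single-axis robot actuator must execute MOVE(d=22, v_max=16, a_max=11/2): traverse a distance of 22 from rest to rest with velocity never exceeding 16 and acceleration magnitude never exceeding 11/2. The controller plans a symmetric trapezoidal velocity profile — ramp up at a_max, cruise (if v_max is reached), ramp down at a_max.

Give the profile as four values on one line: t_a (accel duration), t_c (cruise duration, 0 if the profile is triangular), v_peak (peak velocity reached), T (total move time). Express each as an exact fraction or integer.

t_a=2 t_c=0 v_peak=11 T=4

vₘ²/aₘ = 16²/(11/2) = 512/11
22 < 512/11 → triangular
v_peak = √(22·11/2) = √121 = 11
t_a = 11/(11/2) = 2; t_c = 0
T = 2·2 = 4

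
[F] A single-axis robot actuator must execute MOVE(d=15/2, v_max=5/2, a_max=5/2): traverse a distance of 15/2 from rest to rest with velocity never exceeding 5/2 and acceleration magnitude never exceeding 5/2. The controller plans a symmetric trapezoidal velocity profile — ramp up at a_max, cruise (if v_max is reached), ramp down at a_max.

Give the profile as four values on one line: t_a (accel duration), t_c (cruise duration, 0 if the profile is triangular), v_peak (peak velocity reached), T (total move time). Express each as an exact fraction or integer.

(v_max)²/a_max = (5/2)²/(5/2) = 5/2
15/2 ≥ 5/2 → trapezoidal
t_a = (5/2)/(5/2) = 1; v_peak = 5/2
d_cruise = 15/2 − 5/2 = 5; t_c = 5/(5/2) = 2
T = 2·1 + 2 = 4

t_a=1 t_c=2 v_peak=5/2 T=4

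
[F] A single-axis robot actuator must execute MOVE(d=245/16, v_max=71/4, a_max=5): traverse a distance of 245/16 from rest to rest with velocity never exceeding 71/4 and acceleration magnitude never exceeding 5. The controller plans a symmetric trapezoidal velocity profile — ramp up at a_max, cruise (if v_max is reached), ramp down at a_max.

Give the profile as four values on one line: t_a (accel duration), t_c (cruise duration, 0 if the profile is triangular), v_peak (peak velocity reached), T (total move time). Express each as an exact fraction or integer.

t_a=7/4 t_c=0 v_peak=35/4 T=7/2

(v_max)²/a_max = (71/4)²/5 = 5041/80
245/16 < 5041/80 so t_c = 0
v_peak = √(245/16·5) = √(1225/16) = 35/4
t_a = (35/4)/5 = 7/4; t_c = 0
T = 2·7/4 = 7/2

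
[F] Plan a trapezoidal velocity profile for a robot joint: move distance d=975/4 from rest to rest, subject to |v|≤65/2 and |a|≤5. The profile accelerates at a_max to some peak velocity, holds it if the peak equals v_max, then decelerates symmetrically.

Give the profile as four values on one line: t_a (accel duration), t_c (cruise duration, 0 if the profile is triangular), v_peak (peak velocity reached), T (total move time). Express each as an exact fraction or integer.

(v_max)²/a_max = (65/2)²/5 = 845/4
975/4 ≥ 845/4 ⇒ cruise phase
t_a = (65/2)/5 = 13/2; v_peak = 65/2
d_cruise = 975/4 − 845/4 = 65/2; t_c = (65/2)/(65/2) = 1
T = 2·13/2 + 1 = 14

t_a=13/2 t_c=1 v_peak=65/2 T=14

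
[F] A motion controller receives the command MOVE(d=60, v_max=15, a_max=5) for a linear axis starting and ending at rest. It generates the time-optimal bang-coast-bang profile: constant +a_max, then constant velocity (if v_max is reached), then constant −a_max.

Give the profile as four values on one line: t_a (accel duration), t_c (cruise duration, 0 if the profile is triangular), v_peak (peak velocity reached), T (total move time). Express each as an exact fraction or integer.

(v_max)²/a_max = 15²/5 = 45
60 ≥ 45 ⇒ cruise phase
t_a = 15/5 = 3; v_peak = 15
d_cruise = 60 − 45 = 15; t_c = 15/15 = 1
T = 2·3 + 1 = 7

t_a=3 t_c=1 v_peak=15 T=7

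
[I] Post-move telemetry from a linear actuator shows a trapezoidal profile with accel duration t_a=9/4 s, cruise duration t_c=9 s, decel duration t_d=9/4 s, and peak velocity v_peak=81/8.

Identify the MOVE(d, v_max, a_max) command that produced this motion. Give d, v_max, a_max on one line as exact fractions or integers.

d=3645/32 v_max=81/8 a_max=9/2

a_max = (81/8)/(9/4) = 9/2
d_a = ½·81/8·9/4 = 729/64; d_c = 81/8·9 = 729/8
d = 2·729/64 + 729/8 = 3645/32
t_c = 9 > 0 ⇒ limit active, v_max = 81/8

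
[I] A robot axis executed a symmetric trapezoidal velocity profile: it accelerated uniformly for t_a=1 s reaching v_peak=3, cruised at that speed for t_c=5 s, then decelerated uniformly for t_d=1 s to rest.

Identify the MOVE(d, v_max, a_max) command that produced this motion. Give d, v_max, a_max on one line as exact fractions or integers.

d=18 v_max=3 a_max=3

a_max = 3/1 = 3
d_a = ½·3·1 = 3/2; d_c = 3·5 = 15
d = 2·3/2 + 15 = 18
t_c = 5 > 0 so v_max = 3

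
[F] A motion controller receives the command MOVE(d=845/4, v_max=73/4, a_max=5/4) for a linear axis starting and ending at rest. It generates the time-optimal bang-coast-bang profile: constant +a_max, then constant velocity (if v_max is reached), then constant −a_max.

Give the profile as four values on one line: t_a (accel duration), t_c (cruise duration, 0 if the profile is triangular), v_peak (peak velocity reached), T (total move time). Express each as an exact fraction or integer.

v_max²/a_max = (73/4)²/(5/4) = 5329/20
845/4 < 5329/20 so t_c = 0
v_peak = √(845/4·5/4) = √(4225/16) = 65/4
t_a = (65/4)/(5/4) = 13; t_c = 0
T = 2·13 = 26

t_a=13 t_c=0 v_peak=65/4 T=26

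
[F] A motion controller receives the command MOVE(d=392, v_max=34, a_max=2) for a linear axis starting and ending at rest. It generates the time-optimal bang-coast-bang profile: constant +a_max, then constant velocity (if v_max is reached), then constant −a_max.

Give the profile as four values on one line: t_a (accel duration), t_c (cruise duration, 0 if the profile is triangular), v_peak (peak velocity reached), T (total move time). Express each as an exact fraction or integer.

(v_max)²/a_max = 34²/2 = 578
392 < 578 → triangular
v_peak = √(392·2) = √784 = 28
t_a = 28/2 = 14; t_c = 0
T = 2·14 = 28

t_a=14 t_c=0 v_peak=28 T=28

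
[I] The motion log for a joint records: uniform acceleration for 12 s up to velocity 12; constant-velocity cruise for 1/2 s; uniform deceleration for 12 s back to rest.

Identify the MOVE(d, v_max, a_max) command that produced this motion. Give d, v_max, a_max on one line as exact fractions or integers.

a_max = 12/12 = 1
d_a = ½·12·12 = 72; d_c = 12·1/2 = 6
d = 2·72 + 6 = 150
t_c = 1/2 > 0 ⇒ limit active, v_max = 12

d=150 v_max=12 a_max=1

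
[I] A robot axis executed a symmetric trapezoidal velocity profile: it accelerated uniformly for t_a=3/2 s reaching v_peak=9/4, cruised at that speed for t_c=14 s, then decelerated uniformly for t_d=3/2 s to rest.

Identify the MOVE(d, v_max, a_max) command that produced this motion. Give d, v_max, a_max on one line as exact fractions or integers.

a_max = (9/4)/(3/2) = 3/2
d_a = ½·9/4·3/2 = 27/16; d_c = 9/4·14 = 63/2
d = 2·27/16 + 63/2 = 279/8
t_c = 14 > 0 so v_max = 9/4

d=279/8 v_max=9/4 a_max=3/2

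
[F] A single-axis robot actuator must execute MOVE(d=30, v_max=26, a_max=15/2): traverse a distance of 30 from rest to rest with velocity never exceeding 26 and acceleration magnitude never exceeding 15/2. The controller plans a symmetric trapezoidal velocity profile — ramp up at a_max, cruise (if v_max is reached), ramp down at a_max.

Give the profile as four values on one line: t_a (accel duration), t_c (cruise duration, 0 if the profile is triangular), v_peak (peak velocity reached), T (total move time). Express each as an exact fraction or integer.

t_a=2 t_c=0 v_peak=15 T=4

(v_max)²/a_max = 26²/(15/2) = 1352/15
30 < 1352/15 so t_c = 0
v_peak = √(30·15/2) = √225 = 15
t_a = 15/(15/2) = 2; t_c = 0
T = 2·2 = 4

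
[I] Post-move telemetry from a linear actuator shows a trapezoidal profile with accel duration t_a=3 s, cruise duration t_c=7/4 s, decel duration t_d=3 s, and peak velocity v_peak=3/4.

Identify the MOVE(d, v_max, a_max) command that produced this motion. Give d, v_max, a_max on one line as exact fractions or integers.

a_max = (3/4)/3 = 1/4
d_a = ½·3/4·3 = 9/8; d_c = 3/4·7/4 = 21/16
d = 2·9/8 + 21/16 = 57/16
t_c = 7/4 > 0 ⇒ limit active, v_max = 3/4

d=57/16 v_max=3/4 a_max=1/4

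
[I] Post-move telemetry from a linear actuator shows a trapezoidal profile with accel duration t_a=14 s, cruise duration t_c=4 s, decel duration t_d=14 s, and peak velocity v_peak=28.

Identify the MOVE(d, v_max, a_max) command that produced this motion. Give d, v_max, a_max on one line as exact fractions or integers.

d=504 v_max=28 a_max=2

a_max = 28/14 = 2
d_a = ½·28·14 = 196; d_c = 28·4 = 112
d = 2·196 + 112 = 504
t_c = 4 > 0 ⇒ limit active, v_max = 28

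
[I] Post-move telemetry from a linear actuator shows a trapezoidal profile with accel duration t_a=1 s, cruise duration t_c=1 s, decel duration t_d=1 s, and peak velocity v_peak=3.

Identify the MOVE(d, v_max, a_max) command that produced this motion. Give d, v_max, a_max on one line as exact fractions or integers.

d=6 v_max=3 a_max=3

a_max = 3/1 = 3
d_a = ½·3·1 = 3/2; d_c = 3·1 = 3
d = 2·3/2 + 3 = 6
t_c = 1 > 0 → v_max = v_peak = 3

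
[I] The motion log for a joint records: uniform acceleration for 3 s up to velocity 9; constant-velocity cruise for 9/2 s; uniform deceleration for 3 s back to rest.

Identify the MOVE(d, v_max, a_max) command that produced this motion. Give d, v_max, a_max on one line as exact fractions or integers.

d=135/2 v_max=9 a_max=3

a_max = 9/3 = 3
d_a = ½·9·3 = 27/2; d_c = 9·9/2 = 81/2
d = 2·27/2 + 81/2 = 135/2
t_c = 9/2 > 0 so v_max = 9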